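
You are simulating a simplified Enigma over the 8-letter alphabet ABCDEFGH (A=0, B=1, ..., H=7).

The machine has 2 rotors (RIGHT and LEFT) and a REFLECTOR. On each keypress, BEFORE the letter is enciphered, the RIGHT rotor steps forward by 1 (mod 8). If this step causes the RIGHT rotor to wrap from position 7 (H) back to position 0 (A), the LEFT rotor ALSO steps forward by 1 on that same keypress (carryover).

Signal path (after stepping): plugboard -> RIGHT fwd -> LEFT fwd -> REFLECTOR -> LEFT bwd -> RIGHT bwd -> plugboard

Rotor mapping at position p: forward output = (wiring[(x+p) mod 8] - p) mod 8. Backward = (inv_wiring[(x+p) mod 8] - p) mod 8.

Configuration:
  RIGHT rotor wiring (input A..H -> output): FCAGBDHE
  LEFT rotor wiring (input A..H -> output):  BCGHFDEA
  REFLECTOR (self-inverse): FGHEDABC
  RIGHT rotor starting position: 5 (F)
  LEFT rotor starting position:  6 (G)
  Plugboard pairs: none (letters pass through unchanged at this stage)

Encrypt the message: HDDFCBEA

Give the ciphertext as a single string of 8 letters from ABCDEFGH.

Char 1 ('H'): step: R->6, L=6; H->plug->H->R->F->L->B->refl->G->L'->A->R'->F->plug->F
Char 2 ('D'): step: R->7, L=6; D->plug->D->R->B->L->C->refl->H->L'->G->R'->B->plug->B
Char 3 ('D'): step: R->0, L->7 (L advanced); D->plug->D->R->G->L->E->refl->D->L'->C->R'->B->plug->B
Char 4 ('F'): step: R->1, L=7; F->plug->F->R->G->L->E->refl->D->L'->C->R'->E->plug->E
Char 5 ('C'): step: R->2, L=7; C->plug->C->R->H->L->F->refl->A->L'->E->R'->B->plug->B
Char 6 ('B'): step: R->3, L=7; B->plug->B->R->G->L->E->refl->D->L'->C->R'->F->plug->F
Char 7 ('E'): step: R->4, L=7; E->plug->E->R->B->L->C->refl->H->L'->D->R'->C->plug->C
Char 8 ('A'): step: R->5, L=7; A->plug->A->R->G->L->E->refl->D->L'->C->R'->B->plug->B

Answer: FBBEBFCB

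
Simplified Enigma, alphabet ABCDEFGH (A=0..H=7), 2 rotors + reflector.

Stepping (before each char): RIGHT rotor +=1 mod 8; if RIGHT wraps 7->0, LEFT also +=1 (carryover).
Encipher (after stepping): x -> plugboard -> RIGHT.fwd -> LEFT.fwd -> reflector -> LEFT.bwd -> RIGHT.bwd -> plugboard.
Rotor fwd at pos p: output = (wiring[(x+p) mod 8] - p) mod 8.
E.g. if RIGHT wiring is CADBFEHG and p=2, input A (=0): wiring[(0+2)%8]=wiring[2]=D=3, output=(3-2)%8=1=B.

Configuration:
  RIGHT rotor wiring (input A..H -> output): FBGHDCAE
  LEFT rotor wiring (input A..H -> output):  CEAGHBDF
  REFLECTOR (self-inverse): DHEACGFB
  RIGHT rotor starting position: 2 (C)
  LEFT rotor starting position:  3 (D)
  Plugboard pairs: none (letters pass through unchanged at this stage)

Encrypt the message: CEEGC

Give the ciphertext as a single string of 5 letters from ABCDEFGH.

Answer: FCFBD

Derivation:
Char 1 ('C'): step: R->3, L=3; C->plug->C->R->H->L->F->refl->G->L'->C->R'->F->plug->F
Char 2 ('E'): step: R->4, L=3; E->plug->E->R->B->L->E->refl->C->L'->E->R'->C->plug->C
Char 3 ('E'): step: R->5, L=3; E->plug->E->R->E->L->C->refl->E->L'->B->R'->F->plug->F
Char 4 ('G'): step: R->6, L=3; G->plug->G->R->F->L->H->refl->B->L'->G->R'->B->plug->B
Char 5 ('C'): step: R->7, L=3; C->plug->C->R->C->L->G->refl->F->L'->H->R'->D->plug->D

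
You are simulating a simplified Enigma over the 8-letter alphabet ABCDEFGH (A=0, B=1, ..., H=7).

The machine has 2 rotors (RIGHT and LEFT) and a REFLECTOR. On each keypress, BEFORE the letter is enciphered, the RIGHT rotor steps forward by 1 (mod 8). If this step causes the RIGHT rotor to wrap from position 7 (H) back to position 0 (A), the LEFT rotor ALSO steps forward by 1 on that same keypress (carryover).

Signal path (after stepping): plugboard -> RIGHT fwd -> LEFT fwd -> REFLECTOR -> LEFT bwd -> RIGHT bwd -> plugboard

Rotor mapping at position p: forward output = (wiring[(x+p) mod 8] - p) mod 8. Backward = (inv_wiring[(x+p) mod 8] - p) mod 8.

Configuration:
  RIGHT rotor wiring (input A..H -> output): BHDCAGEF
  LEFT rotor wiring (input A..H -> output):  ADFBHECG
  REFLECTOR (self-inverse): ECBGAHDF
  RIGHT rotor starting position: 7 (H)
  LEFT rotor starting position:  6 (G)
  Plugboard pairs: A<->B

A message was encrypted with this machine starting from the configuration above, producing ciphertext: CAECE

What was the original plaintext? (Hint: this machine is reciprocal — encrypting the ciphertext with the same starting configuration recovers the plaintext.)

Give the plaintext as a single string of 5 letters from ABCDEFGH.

Answer: AEHBA

Derivation:
Char 1 ('C'): step: R->0, L->7 (L advanced); C->plug->C->R->D->L->G->refl->D->L'->H->R'->B->plug->A
Char 2 ('A'): step: R->1, L=7; A->plug->B->R->C->L->E->refl->A->L'->F->R'->E->plug->E
Char 3 ('E'): step: R->2, L=7; E->plug->E->R->C->L->E->refl->A->L'->F->R'->H->plug->H
Char 4 ('C'): step: R->3, L=7; C->plug->C->R->D->L->G->refl->D->L'->H->R'->A->plug->B
Char 5 ('E'): step: R->4, L=7; E->plug->E->R->F->L->A->refl->E->L'->C->R'->B->plug->A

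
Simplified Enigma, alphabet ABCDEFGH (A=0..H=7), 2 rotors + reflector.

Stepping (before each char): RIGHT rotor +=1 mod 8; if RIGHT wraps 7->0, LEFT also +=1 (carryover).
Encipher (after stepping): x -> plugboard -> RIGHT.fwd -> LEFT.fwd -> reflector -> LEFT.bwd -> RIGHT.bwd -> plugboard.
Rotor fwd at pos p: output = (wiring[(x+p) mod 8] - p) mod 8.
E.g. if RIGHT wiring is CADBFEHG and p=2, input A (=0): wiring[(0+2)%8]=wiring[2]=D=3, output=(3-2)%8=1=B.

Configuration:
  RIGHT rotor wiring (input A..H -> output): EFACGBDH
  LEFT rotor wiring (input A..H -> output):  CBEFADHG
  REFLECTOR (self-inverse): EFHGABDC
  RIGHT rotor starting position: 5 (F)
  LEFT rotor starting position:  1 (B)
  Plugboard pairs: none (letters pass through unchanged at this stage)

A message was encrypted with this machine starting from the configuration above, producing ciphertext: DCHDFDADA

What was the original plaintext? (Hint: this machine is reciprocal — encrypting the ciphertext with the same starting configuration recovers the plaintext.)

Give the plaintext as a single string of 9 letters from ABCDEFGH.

Char 1 ('D'): step: R->6, L=1; D->plug->D->R->H->L->B->refl->F->L'->G->R'->C->plug->C
Char 2 ('C'): step: R->7, L=1; C->plug->C->R->G->L->F->refl->B->L'->H->R'->F->plug->F
Char 3 ('H'): step: R->0, L->2 (L advanced); H->plug->H->R->H->L->H->refl->C->L'->A->R'->C->plug->C
Char 4 ('D'): step: R->1, L=2; D->plug->D->R->F->L->E->refl->A->L'->G->R'->G->plug->G
Char 5 ('F'): step: R->2, L=2; F->plug->F->R->F->L->E->refl->A->L'->G->R'->A->plug->A
Char 6 ('D'): step: R->3, L=2; D->plug->D->R->A->L->C->refl->H->L'->H->R'->A->plug->A
Char 7 ('A'): step: R->4, L=2; A->plug->A->R->C->L->G->refl->D->L'->B->R'->F->plug->F
Char 8 ('D'): step: R->5, L=2; D->plug->D->R->H->L->H->refl->C->L'->A->R'->E->plug->E
Char 9 ('A'): step: R->6, L=2; A->plug->A->R->F->L->E->refl->A->L'->G->R'->C->plug->C

Answer: CFCGAAFEC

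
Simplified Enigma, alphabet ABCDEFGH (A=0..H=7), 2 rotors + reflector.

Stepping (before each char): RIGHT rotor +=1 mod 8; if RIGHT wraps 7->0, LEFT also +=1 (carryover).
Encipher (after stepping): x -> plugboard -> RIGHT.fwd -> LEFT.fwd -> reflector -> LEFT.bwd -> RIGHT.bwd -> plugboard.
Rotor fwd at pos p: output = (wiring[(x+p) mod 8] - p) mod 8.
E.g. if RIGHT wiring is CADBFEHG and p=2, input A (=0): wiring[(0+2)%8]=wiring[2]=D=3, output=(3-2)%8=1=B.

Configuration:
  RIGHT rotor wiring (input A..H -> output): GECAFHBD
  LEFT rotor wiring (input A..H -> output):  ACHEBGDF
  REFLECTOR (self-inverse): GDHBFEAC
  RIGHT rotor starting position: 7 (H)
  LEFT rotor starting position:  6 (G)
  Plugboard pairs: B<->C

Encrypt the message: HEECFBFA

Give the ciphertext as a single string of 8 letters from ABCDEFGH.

Char 1 ('H'): step: R->0, L->7 (L advanced); H->plug->H->R->D->L->A->refl->G->L'->A->R'->D->plug->D
Char 2 ('E'): step: R->1, L=7; E->plug->E->R->G->L->H->refl->C->L'->F->R'->H->plug->H
Char 3 ('E'): step: R->2, L=7; E->plug->E->R->H->L->E->refl->F->L'->E->R'->G->plug->G
Char 4 ('C'): step: R->3, L=7; C->plug->B->R->C->L->D->refl->B->L'->B->R'->G->plug->G
Char 5 ('F'): step: R->4, L=7; F->plug->F->R->A->L->G->refl->A->L'->D->R'->B->plug->C
Char 6 ('B'): step: R->5, L=7; B->plug->C->R->G->L->H->refl->C->L'->F->R'->F->plug->F
Char 7 ('F'): step: R->6, L=7; F->plug->F->R->C->L->D->refl->B->L'->B->R'->H->plug->H
Char 8 ('A'): step: R->7, L=7; A->plug->A->R->E->L->F->refl->E->L'->H->R'->B->plug->C

Answer: DHGGCFHC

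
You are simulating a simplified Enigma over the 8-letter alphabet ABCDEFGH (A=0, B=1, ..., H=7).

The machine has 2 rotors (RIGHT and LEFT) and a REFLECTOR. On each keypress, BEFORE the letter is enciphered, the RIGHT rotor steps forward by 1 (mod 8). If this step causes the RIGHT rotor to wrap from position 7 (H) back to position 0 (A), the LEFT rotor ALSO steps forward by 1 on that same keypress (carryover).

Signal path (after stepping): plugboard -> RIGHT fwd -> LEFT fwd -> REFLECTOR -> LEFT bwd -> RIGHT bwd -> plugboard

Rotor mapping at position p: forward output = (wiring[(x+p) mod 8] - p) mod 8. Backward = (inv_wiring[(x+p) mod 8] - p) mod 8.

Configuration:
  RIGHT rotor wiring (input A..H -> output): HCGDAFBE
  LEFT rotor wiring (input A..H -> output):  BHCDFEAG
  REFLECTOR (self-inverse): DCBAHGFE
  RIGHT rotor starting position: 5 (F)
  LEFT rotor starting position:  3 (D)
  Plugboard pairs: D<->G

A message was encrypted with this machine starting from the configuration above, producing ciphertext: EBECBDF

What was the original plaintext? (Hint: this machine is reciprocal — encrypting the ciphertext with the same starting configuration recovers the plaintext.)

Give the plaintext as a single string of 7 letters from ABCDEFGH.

Answer: GEGGDCA

Derivation:
Char 1 ('E'): step: R->6, L=3; E->plug->E->R->A->L->A->refl->D->L'->E->R'->D->plug->G
Char 2 ('B'): step: R->7, L=3; B->plug->B->R->A->L->A->refl->D->L'->E->R'->E->plug->E
Char 3 ('E'): step: R->0, L->4 (L advanced); E->plug->E->R->A->L->B->refl->C->L'->D->R'->D->plug->G
Char 4 ('C'): step: R->1, L=4; C->plug->C->R->C->L->E->refl->H->L'->H->R'->D->plug->G
Char 5 ('B'): step: R->2, L=4; B->plug->B->R->B->L->A->refl->D->L'->F->R'->G->plug->D
Char 6 ('D'): step: R->3, L=4; D->plug->G->R->H->L->H->refl->E->L'->C->R'->C->plug->C
Char 7 ('F'): step: R->4, L=4; F->plug->F->R->G->L->G->refl->F->L'->E->R'->A->plug->A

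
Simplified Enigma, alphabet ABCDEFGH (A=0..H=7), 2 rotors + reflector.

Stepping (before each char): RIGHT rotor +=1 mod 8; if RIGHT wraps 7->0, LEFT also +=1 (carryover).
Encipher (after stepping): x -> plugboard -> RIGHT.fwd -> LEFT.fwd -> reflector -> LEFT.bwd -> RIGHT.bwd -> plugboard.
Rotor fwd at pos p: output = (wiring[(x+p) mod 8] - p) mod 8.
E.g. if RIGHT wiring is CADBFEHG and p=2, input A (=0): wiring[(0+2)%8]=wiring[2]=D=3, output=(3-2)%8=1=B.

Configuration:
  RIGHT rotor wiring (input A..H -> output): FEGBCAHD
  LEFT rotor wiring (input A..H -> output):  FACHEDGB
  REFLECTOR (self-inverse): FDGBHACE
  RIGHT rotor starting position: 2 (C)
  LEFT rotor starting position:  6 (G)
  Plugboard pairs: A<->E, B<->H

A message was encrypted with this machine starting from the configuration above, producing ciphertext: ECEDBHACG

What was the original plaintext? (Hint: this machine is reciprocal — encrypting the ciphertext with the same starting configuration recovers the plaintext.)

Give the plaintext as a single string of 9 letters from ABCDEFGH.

Answer: BECFDEFFA

Derivation:
Char 1 ('E'): step: R->3, L=6; E->plug->A->R->G->L->G->refl->C->L'->D->R'->H->plug->B
Char 2 ('C'): step: R->4, L=6; C->plug->C->R->D->L->C->refl->G->L'->G->R'->A->plug->E
Char 3 ('E'): step: R->5, L=6; E->plug->A->R->D->L->C->refl->G->L'->G->R'->C->plug->C
Char 4 ('D'): step: R->6, L=6; D->plug->D->R->G->L->G->refl->C->L'->D->R'->F->plug->F
Char 5 ('B'): step: R->7, L=6; B->plug->H->R->A->L->A->refl->F->L'->H->R'->D->plug->D
Char 6 ('H'): step: R->0, L->7 (L advanced); H->plug->B->R->E->L->A->refl->F->L'->F->R'->A->plug->E
Char 7 ('A'): step: R->1, L=7; A->plug->E->R->H->L->H->refl->E->L'->G->R'->F->plug->F
Char 8 ('C'): step: R->2, L=7; C->plug->C->R->A->L->C->refl->G->L'->B->R'->F->plug->F
Char 9 ('G'): step: R->3, L=7; G->plug->G->R->B->L->G->refl->C->L'->A->R'->E->plug->A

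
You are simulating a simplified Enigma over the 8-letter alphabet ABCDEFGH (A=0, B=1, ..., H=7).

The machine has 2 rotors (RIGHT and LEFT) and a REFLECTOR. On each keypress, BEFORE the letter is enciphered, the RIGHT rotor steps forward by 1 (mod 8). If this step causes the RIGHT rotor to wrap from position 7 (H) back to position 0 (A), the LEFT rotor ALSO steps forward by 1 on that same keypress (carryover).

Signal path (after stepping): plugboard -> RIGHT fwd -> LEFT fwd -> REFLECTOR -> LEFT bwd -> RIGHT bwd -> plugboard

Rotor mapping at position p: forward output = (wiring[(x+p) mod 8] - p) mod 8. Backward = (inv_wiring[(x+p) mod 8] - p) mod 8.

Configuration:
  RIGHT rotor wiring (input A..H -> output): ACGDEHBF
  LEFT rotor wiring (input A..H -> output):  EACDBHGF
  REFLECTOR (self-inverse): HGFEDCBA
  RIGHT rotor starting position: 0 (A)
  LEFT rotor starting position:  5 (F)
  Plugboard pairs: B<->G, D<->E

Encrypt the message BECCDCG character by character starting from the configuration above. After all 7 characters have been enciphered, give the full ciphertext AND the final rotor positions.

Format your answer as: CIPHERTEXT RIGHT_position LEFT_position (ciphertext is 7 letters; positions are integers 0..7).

Char 1 ('B'): step: R->1, L=5; B->plug->G->R->E->L->D->refl->E->L'->H->R'->H->plug->H
Char 2 ('E'): step: R->2, L=5; E->plug->D->R->F->L->F->refl->C->L'->A->R'->H->plug->H
Char 3 ('C'): step: R->3, L=5; C->plug->C->R->E->L->D->refl->E->L'->H->R'->G->plug->B
Char 4 ('C'): step: R->4, L=5; C->plug->C->R->F->L->F->refl->C->L'->A->R'->A->plug->A
Char 5 ('D'): step: R->5, L=5; D->plug->E->R->F->L->F->refl->C->L'->A->R'->C->plug->C
Char 6 ('C'): step: R->6, L=5; C->plug->C->R->C->L->A->refl->H->L'->D->R'->A->plug->A
Char 7 ('G'): step: R->7, L=5; G->plug->B->R->B->L->B->refl->G->L'->G->R'->A->plug->A
Final: ciphertext=HHBACAA, RIGHT=7, LEFT=5

Answer: HHBACAA 7 5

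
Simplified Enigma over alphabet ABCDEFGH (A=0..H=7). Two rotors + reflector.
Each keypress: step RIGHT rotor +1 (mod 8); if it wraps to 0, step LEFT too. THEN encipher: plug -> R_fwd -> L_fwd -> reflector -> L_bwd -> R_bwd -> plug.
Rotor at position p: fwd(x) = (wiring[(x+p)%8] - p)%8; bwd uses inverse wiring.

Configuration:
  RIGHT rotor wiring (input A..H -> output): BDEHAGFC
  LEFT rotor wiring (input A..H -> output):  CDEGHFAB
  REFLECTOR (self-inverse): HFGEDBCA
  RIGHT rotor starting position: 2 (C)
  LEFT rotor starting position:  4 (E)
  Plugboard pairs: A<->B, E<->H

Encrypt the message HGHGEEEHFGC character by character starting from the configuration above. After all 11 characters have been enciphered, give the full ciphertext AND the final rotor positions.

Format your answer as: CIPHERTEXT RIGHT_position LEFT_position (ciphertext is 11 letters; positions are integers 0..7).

Answer: BACEDBHCCHA 5 5

Derivation:
Char 1 ('H'): step: R->3, L=4; H->plug->E->R->H->L->C->refl->G->L'->E->R'->A->plug->B
Char 2 ('G'): step: R->4, L=4; G->plug->G->R->A->L->D->refl->E->L'->C->R'->B->plug->A
Char 3 ('H'): step: R->5, L=4; H->plug->E->R->G->L->A->refl->H->L'->F->R'->C->plug->C
Char 4 ('G'): step: R->6, L=4; G->plug->G->R->C->L->E->refl->D->L'->A->R'->H->plug->E
Char 5 ('E'): step: R->7, L=4; E->plug->H->R->G->L->A->refl->H->L'->F->R'->D->plug->D
Char 6 ('E'): step: R->0, L->5 (L advanced); E->plug->H->R->C->L->E->refl->D->L'->B->R'->A->plug->B
Char 7 ('E'): step: R->1, L=5; E->plug->H->R->A->L->A->refl->H->L'->F->R'->E->plug->H
Char 8 ('H'): step: R->2, L=5; H->plug->E->R->D->L->F->refl->B->L'->G->R'->C->plug->C
Char 9 ('F'): step: R->3, L=5; F->plug->F->R->G->L->B->refl->F->L'->D->R'->C->plug->C
Char 10 ('G'): step: R->4, L=5; G->plug->G->R->A->L->A->refl->H->L'->F->R'->E->plug->H
Char 11 ('C'): step: R->5, L=5; C->plug->C->R->F->L->H->refl->A->L'->A->R'->B->plug->A
Final: ciphertext=BACEDBHCCHA, RIGHT=5, LEFT=5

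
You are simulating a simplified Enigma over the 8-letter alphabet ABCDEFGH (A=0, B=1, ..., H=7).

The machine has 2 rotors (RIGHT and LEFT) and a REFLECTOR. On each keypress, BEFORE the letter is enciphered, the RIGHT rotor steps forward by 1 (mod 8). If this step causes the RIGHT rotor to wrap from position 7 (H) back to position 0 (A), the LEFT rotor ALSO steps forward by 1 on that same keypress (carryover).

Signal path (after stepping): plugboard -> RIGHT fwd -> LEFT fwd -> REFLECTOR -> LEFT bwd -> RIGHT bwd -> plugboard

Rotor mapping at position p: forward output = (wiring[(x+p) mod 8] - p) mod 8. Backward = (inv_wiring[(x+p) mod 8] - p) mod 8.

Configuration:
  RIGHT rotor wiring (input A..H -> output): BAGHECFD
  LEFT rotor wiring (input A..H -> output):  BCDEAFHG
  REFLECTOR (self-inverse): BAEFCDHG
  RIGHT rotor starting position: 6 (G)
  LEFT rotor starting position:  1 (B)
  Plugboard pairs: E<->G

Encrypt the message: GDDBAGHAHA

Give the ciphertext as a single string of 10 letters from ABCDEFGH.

Answer: DBFFHCBGBG

Derivation:
Char 1 ('G'): step: R->7, L=1; G->plug->E->R->A->L->B->refl->A->L'->H->R'->D->plug->D
Char 2 ('D'): step: R->0, L->2 (L advanced); D->plug->D->R->H->L->A->refl->B->L'->A->R'->B->plug->B
Char 3 ('D'): step: R->1, L=2; D->plug->D->R->D->L->D->refl->F->L'->E->R'->F->plug->F
Char 4 ('B'): step: R->2, L=2; B->plug->B->R->F->L->E->refl->C->L'->B->R'->F->plug->F
Char 5 ('A'): step: R->3, L=2; A->plug->A->R->E->L->F->refl->D->L'->D->R'->H->plug->H
Char 6 ('G'): step: R->4, L=2; G->plug->E->R->F->L->E->refl->C->L'->B->R'->C->plug->C
Char 7 ('H'): step: R->5, L=2; H->plug->H->R->H->L->A->refl->B->L'->A->R'->B->plug->B
Char 8 ('A'): step: R->6, L=2; A->plug->A->R->H->L->A->refl->B->L'->A->R'->E->plug->G
Char 9 ('H'): step: R->7, L=2; H->plug->H->R->G->L->H->refl->G->L'->C->R'->B->plug->B
Char 10 ('A'): step: R->0, L->3 (L advanced); A->plug->A->R->B->L->F->refl->D->L'->E->R'->E->plug->G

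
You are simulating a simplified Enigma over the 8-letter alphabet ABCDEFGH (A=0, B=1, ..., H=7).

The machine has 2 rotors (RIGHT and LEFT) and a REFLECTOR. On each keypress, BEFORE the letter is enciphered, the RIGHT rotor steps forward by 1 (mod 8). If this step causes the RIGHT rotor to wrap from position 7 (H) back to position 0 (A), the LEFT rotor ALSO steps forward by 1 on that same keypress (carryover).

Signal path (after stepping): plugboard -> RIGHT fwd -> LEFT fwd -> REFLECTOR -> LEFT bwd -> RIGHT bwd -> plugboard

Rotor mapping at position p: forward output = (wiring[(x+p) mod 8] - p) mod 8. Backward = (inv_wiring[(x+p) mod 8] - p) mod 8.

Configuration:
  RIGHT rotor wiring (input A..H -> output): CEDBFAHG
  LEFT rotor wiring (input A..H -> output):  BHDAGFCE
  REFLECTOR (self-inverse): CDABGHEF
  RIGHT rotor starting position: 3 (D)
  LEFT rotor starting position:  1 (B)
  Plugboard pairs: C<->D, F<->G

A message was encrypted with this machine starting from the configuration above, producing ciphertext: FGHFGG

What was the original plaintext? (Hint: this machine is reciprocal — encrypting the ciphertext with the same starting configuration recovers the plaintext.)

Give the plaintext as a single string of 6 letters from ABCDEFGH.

Answer: ACGADE

Derivation:
Char 1 ('F'): step: R->4, L=1; F->plug->G->R->H->L->A->refl->C->L'->B->R'->A->plug->A
Char 2 ('G'): step: R->5, L=1; G->plug->F->R->G->L->D->refl->B->L'->F->R'->D->plug->C
Char 3 ('H'): step: R->6, L=1; H->plug->H->R->C->L->H->refl->F->L'->D->R'->F->plug->G
Char 4 ('F'): step: R->7, L=1; F->plug->G->R->B->L->C->refl->A->L'->H->R'->A->plug->A
Char 5 ('G'): step: R->0, L->2 (L advanced); G->plug->F->R->A->L->B->refl->D->L'->D->R'->C->plug->D
Char 6 ('G'): step: R->1, L=2; G->plug->F->R->G->L->H->refl->F->L'->H->R'->E->plug->E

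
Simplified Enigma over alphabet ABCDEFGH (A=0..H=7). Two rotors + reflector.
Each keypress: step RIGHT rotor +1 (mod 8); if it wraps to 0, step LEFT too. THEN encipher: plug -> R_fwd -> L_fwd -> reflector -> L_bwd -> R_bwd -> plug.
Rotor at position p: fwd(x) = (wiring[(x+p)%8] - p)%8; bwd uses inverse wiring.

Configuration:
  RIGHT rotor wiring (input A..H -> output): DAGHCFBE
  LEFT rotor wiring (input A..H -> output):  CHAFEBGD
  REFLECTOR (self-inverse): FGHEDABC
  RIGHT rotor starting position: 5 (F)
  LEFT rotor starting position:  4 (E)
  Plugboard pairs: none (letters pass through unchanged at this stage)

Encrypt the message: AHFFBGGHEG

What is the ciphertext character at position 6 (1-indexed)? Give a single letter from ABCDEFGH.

Char 1 ('A'): step: R->6, L=4; A->plug->A->R->D->L->H->refl->C->L'->C->R'->D->plug->D
Char 2 ('H'): step: R->7, L=4; H->plug->H->R->C->L->C->refl->H->L'->D->R'->F->plug->F
Char 3 ('F'): step: R->0, L->5 (L advanced); F->plug->F->R->F->L->D->refl->E->L'->A->R'->B->plug->B
Char 4 ('F'): step: R->1, L=5; F->plug->F->R->A->L->E->refl->D->L'->F->R'->B->plug->B
Char 5 ('B'): step: R->2, L=5; B->plug->B->R->F->L->D->refl->E->L'->A->R'->C->plug->C
Char 6 ('G'): step: R->3, L=5; G->plug->G->R->F->L->D->refl->E->L'->A->R'->F->plug->F

F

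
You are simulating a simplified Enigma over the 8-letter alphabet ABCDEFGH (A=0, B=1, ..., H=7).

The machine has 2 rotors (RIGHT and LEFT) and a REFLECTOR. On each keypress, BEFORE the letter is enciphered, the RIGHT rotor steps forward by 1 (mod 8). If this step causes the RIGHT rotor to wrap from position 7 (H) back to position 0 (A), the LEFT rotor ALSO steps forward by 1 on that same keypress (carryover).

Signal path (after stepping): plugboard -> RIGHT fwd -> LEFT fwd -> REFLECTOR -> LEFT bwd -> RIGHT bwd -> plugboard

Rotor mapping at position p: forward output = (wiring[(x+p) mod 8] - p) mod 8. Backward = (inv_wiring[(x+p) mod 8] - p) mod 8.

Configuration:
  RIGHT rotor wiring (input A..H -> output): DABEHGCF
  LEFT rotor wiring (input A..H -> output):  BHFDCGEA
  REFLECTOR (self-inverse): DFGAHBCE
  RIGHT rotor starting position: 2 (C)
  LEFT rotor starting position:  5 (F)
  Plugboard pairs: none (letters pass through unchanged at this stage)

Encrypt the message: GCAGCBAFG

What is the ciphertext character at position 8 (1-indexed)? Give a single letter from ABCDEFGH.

Char 1 ('G'): step: R->3, L=5; G->plug->G->R->F->L->A->refl->D->L'->C->R'->E->plug->E
Char 2 ('C'): step: R->4, L=5; C->plug->C->R->G->L->G->refl->C->L'->E->R'->F->plug->F
Char 3 ('A'): step: R->5, L=5; A->plug->A->R->B->L->H->refl->E->L'->D->R'->E->plug->E
Char 4 ('G'): step: R->6, L=5; G->plug->G->R->B->L->H->refl->E->L'->D->R'->E->plug->E
Char 5 ('C'): step: R->7, L=5; C->plug->C->R->B->L->H->refl->E->L'->D->R'->H->plug->H
Char 6 ('B'): step: R->0, L->6 (L advanced); B->plug->B->R->A->L->G->refl->C->L'->B->R'->C->plug->C
Char 7 ('A'): step: R->1, L=6; A->plug->A->R->H->L->A->refl->D->L'->C->R'->H->plug->H
Char 8 ('F'): step: R->2, L=6; F->plug->F->R->D->L->B->refl->F->L'->F->R'->C->plug->C

C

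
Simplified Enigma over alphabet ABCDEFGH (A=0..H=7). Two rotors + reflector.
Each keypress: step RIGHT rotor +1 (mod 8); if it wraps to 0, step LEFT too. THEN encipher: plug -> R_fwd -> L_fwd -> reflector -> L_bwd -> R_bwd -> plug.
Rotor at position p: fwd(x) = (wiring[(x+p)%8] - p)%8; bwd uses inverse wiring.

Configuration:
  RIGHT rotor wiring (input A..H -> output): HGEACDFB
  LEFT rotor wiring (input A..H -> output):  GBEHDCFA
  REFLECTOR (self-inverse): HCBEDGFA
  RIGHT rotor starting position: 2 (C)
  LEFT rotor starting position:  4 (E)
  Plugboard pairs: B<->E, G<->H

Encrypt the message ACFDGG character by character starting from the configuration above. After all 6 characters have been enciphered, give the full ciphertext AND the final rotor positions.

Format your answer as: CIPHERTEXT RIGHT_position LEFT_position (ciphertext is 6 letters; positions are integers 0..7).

Answer: GDHBEH 0 5

Derivation:
Char 1 ('A'): step: R->3, L=4; A->plug->A->R->F->L->F->refl->G->L'->B->R'->H->plug->G
Char 2 ('C'): step: R->4, L=4; C->plug->C->R->B->L->G->refl->F->L'->F->R'->D->plug->D
Char 3 ('F'): step: R->5, L=4; F->plug->F->R->H->L->D->refl->E->L'->D->R'->G->plug->H
Char 4 ('D'): step: R->6, L=4; D->plug->D->R->A->L->H->refl->A->L'->G->R'->E->plug->B
Char 5 ('G'): step: R->7, L=4; G->plug->H->R->G->L->A->refl->H->L'->A->R'->B->plug->E
Char 6 ('G'): step: R->0, L->5 (L advanced); G->plug->H->R->B->L->A->refl->H->L'->F->R'->G->plug->H
Final: ciphertext=GDHBEH, RIGHT=0, LEFT=5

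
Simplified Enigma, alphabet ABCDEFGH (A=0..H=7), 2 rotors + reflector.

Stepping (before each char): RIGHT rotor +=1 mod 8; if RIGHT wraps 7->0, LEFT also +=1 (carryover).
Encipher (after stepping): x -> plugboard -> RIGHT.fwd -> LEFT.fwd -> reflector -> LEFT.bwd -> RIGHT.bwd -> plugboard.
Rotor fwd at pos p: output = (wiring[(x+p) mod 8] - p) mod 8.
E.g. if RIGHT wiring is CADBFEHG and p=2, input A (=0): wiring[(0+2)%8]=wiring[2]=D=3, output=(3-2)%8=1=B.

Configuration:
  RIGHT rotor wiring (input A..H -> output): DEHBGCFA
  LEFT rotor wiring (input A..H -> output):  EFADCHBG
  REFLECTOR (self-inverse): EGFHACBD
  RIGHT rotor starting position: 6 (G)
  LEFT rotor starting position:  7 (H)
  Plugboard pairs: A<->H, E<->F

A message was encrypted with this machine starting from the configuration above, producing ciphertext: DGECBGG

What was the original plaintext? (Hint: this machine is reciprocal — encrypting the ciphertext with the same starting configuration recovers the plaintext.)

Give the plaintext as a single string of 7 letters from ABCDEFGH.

Answer: CHFGFAA

Derivation:
Char 1 ('D'): step: R->7, L=7; D->plug->D->R->A->L->H->refl->D->L'->F->R'->C->plug->C
Char 2 ('G'): step: R->0, L->0 (L advanced); G->plug->G->R->F->L->H->refl->D->L'->D->R'->A->plug->H
Char 3 ('E'): step: R->1, L=0; E->plug->F->R->E->L->C->refl->F->L'->B->R'->E->plug->F
Char 4 ('C'): step: R->2, L=0; C->plug->C->R->E->L->C->refl->F->L'->B->R'->G->plug->G
Char 5 ('B'): step: R->3, L=0; B->plug->B->R->D->L->D->refl->H->L'->F->R'->E->plug->F
Char 6 ('G'): step: R->4, L=0; G->plug->G->R->D->L->D->refl->H->L'->F->R'->H->plug->A
Char 7 ('G'): step: R->5, L=0; G->plug->G->R->E->L->C->refl->F->L'->B->R'->H->plug->A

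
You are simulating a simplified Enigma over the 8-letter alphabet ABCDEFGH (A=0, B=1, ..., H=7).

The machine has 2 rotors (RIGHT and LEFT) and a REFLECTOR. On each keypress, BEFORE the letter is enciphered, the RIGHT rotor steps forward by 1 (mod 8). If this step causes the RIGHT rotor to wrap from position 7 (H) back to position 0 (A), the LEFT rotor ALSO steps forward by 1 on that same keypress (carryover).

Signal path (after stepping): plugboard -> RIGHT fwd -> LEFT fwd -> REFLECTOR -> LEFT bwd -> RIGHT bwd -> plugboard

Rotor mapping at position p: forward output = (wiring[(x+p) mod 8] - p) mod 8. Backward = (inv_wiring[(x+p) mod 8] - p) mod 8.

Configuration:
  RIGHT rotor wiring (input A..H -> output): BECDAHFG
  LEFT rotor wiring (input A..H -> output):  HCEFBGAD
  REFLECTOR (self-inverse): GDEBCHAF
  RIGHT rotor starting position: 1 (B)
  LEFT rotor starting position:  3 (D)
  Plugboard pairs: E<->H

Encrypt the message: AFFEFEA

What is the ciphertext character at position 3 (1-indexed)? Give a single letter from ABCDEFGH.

Char 1 ('A'): step: R->2, L=3; A->plug->A->R->A->L->C->refl->E->L'->F->R'->D->plug->D
Char 2 ('F'): step: R->3, L=3; F->plug->F->R->G->L->H->refl->F->L'->D->R'->E->plug->H
Char 3 ('F'): step: R->4, L=3; F->plug->F->R->A->L->C->refl->E->L'->F->R'->E->plug->H

H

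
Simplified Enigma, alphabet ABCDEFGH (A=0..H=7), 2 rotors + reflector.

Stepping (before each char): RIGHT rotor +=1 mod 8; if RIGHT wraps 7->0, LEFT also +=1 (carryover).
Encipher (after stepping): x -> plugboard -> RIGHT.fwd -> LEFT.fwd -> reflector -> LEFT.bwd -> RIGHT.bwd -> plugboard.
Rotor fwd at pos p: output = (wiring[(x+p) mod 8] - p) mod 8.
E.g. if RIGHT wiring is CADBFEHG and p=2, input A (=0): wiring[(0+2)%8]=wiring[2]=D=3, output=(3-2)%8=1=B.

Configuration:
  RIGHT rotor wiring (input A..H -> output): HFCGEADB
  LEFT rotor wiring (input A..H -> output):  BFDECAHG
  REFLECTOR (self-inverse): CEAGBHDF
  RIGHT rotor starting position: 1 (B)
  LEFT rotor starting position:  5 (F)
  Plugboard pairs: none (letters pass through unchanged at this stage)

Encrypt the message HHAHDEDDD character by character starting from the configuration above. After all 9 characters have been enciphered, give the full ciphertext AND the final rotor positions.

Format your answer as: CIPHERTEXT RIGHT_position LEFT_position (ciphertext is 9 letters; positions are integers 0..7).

Char 1 ('H'): step: R->2, L=5; H->plug->H->R->D->L->E->refl->B->L'->C->R'->C->plug->C
Char 2 ('H'): step: R->3, L=5; H->plug->H->R->H->L->F->refl->H->L'->G->R'->E->plug->E
Char 3 ('A'): step: R->4, L=5; A->plug->A->R->A->L->D->refl->G->L'->F->R'->D->plug->D
Char 4 ('H'): step: R->5, L=5; H->plug->H->R->H->L->F->refl->H->L'->G->R'->B->plug->B
Char 5 ('D'): step: R->6, L=5; D->plug->D->R->H->L->F->refl->H->L'->G->R'->G->plug->G
Char 6 ('E'): step: R->7, L=5; E->plug->E->R->H->L->F->refl->H->L'->G->R'->C->plug->C
Char 7 ('D'): step: R->0, L->6 (L advanced); D->plug->D->R->G->L->E->refl->B->L'->A->R'->F->plug->F
Char 8 ('D'): step: R->1, L=6; D->plug->D->R->D->L->H->refl->F->L'->E->R'->A->plug->A
Char 9 ('D'): step: R->2, L=6; D->plug->D->R->G->L->E->refl->B->L'->A->R'->A->plug->A
Final: ciphertext=CEDBGCFAA, RIGHT=2, LEFT=6

Answer: CEDBGCFAA 2 6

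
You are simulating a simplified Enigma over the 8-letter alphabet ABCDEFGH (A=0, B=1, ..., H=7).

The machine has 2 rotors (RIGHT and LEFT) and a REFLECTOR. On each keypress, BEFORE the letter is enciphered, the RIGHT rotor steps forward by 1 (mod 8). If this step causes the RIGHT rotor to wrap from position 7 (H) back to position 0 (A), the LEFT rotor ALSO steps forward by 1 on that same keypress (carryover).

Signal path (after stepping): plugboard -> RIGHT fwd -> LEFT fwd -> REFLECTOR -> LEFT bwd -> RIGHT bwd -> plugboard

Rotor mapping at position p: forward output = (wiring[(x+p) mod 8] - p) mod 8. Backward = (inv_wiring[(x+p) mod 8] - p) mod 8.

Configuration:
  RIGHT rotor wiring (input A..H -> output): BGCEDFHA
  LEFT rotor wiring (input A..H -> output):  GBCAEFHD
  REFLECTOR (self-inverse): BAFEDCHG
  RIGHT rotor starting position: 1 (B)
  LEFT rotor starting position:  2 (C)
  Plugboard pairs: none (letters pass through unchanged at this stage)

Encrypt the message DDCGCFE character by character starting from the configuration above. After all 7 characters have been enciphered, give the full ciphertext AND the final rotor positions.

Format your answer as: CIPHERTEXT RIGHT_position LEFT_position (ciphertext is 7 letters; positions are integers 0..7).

Char 1 ('D'): step: R->2, L=2; D->plug->D->R->D->L->D->refl->E->L'->G->R'->F->plug->F
Char 2 ('D'): step: R->3, L=2; D->plug->D->R->E->L->F->refl->C->L'->C->R'->C->plug->C
Char 3 ('C'): step: R->4, L=2; C->plug->C->R->D->L->D->refl->E->L'->G->R'->G->plug->G
Char 4 ('G'): step: R->5, L=2; G->plug->G->R->H->L->H->refl->G->L'->B->R'->E->plug->E
Char 5 ('C'): step: R->6, L=2; C->plug->C->R->D->L->D->refl->E->L'->G->R'->F->plug->F
Char 6 ('F'): step: R->7, L=2; F->plug->F->R->E->L->F->refl->C->L'->C->R'->B->plug->B
Char 7 ('E'): step: R->0, L->3 (L advanced); E->plug->E->R->D->L->E->refl->D->L'->F->R'->F->plug->F
Final: ciphertext=FCGEFBF, RIGHT=0, LEFT=3

Answer: FCGEFBF 0 3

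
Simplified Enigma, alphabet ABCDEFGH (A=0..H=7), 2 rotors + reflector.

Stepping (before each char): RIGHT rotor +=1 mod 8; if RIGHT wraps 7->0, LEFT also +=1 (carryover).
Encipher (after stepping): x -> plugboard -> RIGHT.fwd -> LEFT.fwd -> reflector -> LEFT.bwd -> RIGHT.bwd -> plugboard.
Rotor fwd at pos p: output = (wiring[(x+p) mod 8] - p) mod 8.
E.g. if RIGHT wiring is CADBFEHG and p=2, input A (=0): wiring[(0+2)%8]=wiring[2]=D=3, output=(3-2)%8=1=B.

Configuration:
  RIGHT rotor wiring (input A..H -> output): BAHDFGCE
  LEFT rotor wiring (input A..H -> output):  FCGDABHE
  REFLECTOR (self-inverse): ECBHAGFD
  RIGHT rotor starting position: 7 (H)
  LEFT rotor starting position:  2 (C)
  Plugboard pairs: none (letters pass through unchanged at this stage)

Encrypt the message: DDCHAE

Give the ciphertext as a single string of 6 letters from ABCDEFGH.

Char 1 ('D'): step: R->0, L->3 (L advanced); D->plug->D->R->D->L->E->refl->A->L'->A->R'->B->plug->B
Char 2 ('D'): step: R->1, L=3; D->plug->D->R->E->L->B->refl->C->L'->F->R'->E->plug->E
Char 3 ('C'): step: R->2, L=3; C->plug->C->R->D->L->E->refl->A->L'->A->R'->E->plug->E
Char 4 ('H'): step: R->3, L=3; H->plug->H->R->E->L->B->refl->C->L'->F->R'->G->plug->G
Char 5 ('A'): step: R->4, L=3; A->plug->A->R->B->L->F->refl->G->L'->C->R'->B->plug->B
Char 6 ('E'): step: R->5, L=3; E->plug->E->R->D->L->E->refl->A->L'->A->R'->H->plug->H

Answer: BEEGBH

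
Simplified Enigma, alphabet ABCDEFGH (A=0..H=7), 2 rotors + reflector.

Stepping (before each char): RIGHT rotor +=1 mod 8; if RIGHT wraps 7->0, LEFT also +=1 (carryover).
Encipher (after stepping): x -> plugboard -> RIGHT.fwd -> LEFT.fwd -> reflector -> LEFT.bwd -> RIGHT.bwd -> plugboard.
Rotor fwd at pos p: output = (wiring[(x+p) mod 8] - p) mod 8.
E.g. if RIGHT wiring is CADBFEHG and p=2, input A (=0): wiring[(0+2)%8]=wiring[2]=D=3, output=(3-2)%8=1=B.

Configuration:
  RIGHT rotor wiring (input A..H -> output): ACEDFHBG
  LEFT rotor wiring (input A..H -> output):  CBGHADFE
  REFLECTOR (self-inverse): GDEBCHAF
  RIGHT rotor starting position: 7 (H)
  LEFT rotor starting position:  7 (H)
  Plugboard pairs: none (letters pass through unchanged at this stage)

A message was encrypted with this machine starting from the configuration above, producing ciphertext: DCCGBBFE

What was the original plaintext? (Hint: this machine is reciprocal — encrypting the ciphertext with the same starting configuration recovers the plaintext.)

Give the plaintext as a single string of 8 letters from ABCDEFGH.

Char 1 ('D'): step: R->0, L->0 (L advanced); D->plug->D->R->D->L->H->refl->F->L'->G->R'->H->plug->H
Char 2 ('C'): step: R->1, L=0; C->plug->C->R->C->L->G->refl->A->L'->E->R'->D->plug->D
Char 3 ('C'): step: R->2, L=0; C->plug->C->R->D->L->H->refl->F->L'->G->R'->G->plug->G
Char 4 ('G'): step: R->3, L=0; G->plug->G->R->H->L->E->refl->C->L'->A->R'->A->plug->A
Char 5 ('B'): step: R->4, L=0; B->plug->B->R->D->L->H->refl->F->L'->G->R'->F->plug->F
Char 6 ('B'): step: R->5, L=0; B->plug->B->R->E->L->A->refl->G->L'->C->R'->A->plug->A
Char 7 ('F'): step: R->6, L=0; F->plug->F->R->F->L->D->refl->B->L'->B->R'->H->plug->H
Char 8 ('E'): step: R->7, L=0; E->plug->E->R->E->L->A->refl->G->L'->C->R'->H->plug->H

Answer: HDGAFAHH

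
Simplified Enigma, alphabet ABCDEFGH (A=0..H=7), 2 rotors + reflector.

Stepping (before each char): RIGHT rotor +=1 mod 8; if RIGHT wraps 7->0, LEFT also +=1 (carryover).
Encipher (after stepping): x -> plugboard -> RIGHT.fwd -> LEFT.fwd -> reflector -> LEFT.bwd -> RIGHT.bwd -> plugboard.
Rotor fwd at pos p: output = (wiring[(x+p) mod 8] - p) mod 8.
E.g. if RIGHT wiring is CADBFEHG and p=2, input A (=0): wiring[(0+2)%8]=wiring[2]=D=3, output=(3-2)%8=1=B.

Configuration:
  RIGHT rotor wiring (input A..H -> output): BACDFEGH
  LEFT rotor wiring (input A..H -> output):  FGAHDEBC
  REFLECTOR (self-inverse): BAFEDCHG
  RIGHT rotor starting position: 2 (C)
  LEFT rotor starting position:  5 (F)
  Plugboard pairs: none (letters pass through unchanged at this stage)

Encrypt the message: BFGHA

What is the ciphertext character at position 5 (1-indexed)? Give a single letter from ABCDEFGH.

Char 1 ('B'): step: R->3, L=5; B->plug->B->R->C->L->F->refl->C->L'->G->R'->F->plug->F
Char 2 ('F'): step: R->4, L=5; F->plug->F->R->E->L->B->refl->A->L'->D->R'->D->plug->D
Char 3 ('G'): step: R->5, L=5; G->plug->G->R->G->L->C->refl->F->L'->C->R'->C->plug->C
Char 4 ('H'): step: R->6, L=5; H->plug->H->R->G->L->C->refl->F->L'->C->R'->D->plug->D
Char 5 ('A'): step: R->7, L=5; A->plug->A->R->A->L->H->refl->G->L'->H->R'->H->plug->H

H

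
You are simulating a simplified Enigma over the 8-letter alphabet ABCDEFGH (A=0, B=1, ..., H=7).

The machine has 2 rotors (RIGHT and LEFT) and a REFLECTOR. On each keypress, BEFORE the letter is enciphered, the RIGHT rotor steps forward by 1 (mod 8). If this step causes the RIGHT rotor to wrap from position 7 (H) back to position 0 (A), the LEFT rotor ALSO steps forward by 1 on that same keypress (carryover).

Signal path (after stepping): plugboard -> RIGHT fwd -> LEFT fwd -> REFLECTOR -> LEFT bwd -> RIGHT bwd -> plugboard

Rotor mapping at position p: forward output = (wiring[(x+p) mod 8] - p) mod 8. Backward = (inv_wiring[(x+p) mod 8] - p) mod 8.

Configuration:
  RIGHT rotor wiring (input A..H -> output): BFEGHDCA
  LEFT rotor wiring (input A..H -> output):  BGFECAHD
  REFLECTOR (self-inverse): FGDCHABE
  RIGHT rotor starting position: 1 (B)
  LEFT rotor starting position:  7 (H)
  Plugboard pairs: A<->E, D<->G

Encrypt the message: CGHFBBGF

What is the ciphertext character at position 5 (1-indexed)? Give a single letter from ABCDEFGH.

Char 1 ('C'): step: R->2, L=7; C->plug->C->R->F->L->D->refl->C->L'->B->R'->D->plug->G
Char 2 ('G'): step: R->3, L=7; G->plug->D->R->H->L->A->refl->F->L'->E->R'->B->plug->B
Char 3 ('H'): step: R->4, L=7; H->plug->H->R->C->L->H->refl->E->L'->A->R'->G->plug->D
Char 4 ('F'): step: R->5, L=7; F->plug->F->R->H->L->A->refl->F->L'->E->R'->D->plug->G
Char 5 ('B'): step: R->6, L=7; B->plug->B->R->C->L->H->refl->E->L'->A->R'->F->plug->F

F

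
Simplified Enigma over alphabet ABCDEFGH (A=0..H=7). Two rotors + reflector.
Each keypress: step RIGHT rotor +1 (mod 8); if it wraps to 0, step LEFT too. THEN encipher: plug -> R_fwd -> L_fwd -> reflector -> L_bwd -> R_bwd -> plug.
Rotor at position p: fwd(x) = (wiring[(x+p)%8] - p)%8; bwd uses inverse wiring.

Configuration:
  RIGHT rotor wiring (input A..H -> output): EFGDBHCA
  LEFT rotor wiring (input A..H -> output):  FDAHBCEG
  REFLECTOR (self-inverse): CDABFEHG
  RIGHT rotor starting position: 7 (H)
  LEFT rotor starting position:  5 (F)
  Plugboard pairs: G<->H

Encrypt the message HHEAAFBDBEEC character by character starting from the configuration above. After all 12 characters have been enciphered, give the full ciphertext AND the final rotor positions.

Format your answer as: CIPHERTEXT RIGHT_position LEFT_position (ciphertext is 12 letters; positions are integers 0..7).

Char 1 ('H'): step: R->0, L->6 (L advanced); H->plug->G->R->C->L->H->refl->G->L'->A->R'->H->plug->G
Char 2 ('H'): step: R->1, L=6; H->plug->G->R->H->L->E->refl->F->L'->D->R'->H->plug->G
Char 3 ('E'): step: R->2, L=6; E->plug->E->R->A->L->G->refl->H->L'->C->R'->G->plug->H
Char 4 ('A'): step: R->3, L=6; A->plug->A->R->A->L->G->refl->H->L'->C->R'->G->plug->H
Char 5 ('A'): step: R->4, L=6; A->plug->A->R->F->L->B->refl->D->L'->G->R'->C->plug->C
Char 6 ('F'): step: R->5, L=6; F->plug->F->R->B->L->A->refl->C->L'->E->R'->H->plug->G
Char 7 ('B'): step: R->6, L=6; B->plug->B->R->C->L->H->refl->G->L'->A->R'->E->plug->E
Char 8 ('D'): step: R->7, L=6; D->plug->D->R->H->L->E->refl->F->L'->D->R'->H->plug->G
Char 9 ('B'): step: R->0, L->7 (L advanced); B->plug->B->R->F->L->C->refl->A->L'->E->R'->A->plug->A
Char 10 ('E'): step: R->1, L=7; E->plug->E->R->G->L->D->refl->B->L'->D->R'->H->plug->G
Char 11 ('E'): step: R->2, L=7; E->plug->E->R->A->L->H->refl->G->L'->B->R'->B->plug->B
Char 12 ('C'): step: R->3, L=7; C->plug->C->R->E->L->A->refl->C->L'->F->R'->E->plug->E
Final: ciphertext=GGHHCGEGAGBE, RIGHT=3, LEFT=7

Answer: GGHHCGEGAGBE 3 7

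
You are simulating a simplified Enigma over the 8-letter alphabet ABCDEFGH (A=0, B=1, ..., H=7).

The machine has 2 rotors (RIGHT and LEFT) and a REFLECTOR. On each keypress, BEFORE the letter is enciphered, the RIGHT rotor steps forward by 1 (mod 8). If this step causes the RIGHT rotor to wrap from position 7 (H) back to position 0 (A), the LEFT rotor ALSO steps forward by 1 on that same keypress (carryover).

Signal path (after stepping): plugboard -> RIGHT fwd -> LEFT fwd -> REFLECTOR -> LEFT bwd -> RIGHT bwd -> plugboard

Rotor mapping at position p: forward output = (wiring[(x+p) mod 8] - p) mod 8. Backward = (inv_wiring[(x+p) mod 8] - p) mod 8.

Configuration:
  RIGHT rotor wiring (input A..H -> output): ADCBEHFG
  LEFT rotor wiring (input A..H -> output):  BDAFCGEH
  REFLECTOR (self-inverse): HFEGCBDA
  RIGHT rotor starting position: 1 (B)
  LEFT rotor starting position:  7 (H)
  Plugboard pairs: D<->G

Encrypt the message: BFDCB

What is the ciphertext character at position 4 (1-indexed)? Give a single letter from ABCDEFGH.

Char 1 ('B'): step: R->2, L=7; B->plug->B->R->H->L->F->refl->B->L'->D->R'->E->plug->E
Char 2 ('F'): step: R->3, L=7; F->plug->F->R->F->L->D->refl->G->L'->E->R'->C->plug->C
Char 3 ('D'): step: R->4, L=7; D->plug->G->R->G->L->H->refl->A->L'->A->R'->A->plug->A
Char 4 ('C'): step: R->5, L=7; C->plug->C->R->B->L->C->refl->E->L'->C->R'->A->plug->A

A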